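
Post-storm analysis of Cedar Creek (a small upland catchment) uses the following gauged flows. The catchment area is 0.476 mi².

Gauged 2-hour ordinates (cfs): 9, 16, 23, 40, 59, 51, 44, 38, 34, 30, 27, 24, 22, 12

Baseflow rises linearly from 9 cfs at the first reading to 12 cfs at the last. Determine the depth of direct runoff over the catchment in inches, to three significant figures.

d ≈ 1.84 in

Direct runoff: 0.00, 6.77, 13.54, 30.31, 49.08, 40.85, 33.62, 27.38, 23.15, 18.92, 15.69, 12.46, 10.23, 0.00 cfs; ΣQ_DR = 282.0 cfs.
V = ΣQ_DR · Δt = 282.0 × 7200 s = 2.030 × 10^6 ft³.
Over A = 0.476 mi², depth = V / A = 1.84 in.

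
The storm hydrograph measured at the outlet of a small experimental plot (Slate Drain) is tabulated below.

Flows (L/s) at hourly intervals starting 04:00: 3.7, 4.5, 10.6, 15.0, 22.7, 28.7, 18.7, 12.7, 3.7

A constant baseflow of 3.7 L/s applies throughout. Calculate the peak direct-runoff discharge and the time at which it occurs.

Subtracting baseflow gives direct-runoff ordinates: 0.0, 0.8, 6.9, 11.3, 19.0, 25.0, 15.0, 9.0, 0.0 L/s.
The maximum is 25.0 L/s, occurring at the reading for t = 09:00.

Q_p = 25.0 L/s at t = 09:00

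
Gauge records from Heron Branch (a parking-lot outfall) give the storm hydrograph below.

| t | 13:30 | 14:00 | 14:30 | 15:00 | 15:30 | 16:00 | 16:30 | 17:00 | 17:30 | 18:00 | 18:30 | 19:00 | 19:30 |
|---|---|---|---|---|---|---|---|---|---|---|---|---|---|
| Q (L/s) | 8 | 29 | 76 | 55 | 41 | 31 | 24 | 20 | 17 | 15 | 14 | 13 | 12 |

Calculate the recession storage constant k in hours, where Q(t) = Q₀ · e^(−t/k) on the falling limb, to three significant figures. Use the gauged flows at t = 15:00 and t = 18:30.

k ≈ 2.56 h

On the falling limb, Q drops from 55 to 14 L/s between t = 15:00 and t = 18:30 (Δt = 3.5 h).
k = −Δt / ln(Q₂/Q₁) = −3.5 / ln(14/55) = 2.56 h.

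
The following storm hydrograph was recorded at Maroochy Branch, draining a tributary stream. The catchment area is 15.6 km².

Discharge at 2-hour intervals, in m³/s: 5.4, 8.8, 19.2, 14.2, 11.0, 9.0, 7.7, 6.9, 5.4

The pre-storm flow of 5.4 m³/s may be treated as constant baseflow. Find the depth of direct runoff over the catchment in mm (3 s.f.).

Direct runoff: 0.0, 3.4, 13.8, 8.8, 5.6, 3.6, 2.3, 1.5, 0.0 m³/s; ΣQ_DR = 39.00 m³/s.
V = ΣQ_DR · Δt = 39.00 × 7200 s = 2.808 × 10^5 m³.
Over A = 15.6 km², depth = V / A = 18.0 mm.

d ≈ 18.0 mm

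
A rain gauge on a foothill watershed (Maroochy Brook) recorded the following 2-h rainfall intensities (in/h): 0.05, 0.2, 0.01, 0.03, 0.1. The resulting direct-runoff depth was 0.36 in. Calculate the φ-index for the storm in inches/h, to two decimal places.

φ ≈ 0.06 in/h

Only the 2 blocks with intensity above φ contribute runoff: 0.2, 0.1 in/h.
Σ(I−φ)·Δt = d  ⇒  (0.2+0.1 − 2φ)·2 = 0.36
φ = (0.3000 − 0.36/2) / 2 = 0.06 in/h.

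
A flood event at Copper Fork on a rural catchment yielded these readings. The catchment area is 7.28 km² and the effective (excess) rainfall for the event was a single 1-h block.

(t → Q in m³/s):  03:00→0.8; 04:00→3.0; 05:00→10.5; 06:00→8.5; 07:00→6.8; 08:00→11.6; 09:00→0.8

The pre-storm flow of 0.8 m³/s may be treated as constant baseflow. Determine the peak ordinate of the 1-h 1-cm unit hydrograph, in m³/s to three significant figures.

Direct runoff: 0.0, 2.2, 9.7, 7.7, 6.0, 10.8, 0.0 m³/s; ΣQ_DR = 36.40 m³/s, peak = 10.8 m³/s.
Runoff depth d = ΣQ_DR·Δt / A = 36.40 × 3600 / (7.28 km²) = 18.00 mm.
The 1-cm UH is the DRH scaled by (10 mm)/d, so U_p = 10.8 × 10/18.00 = 6.00 m³/s.

U_p ≈ 6.00 m³/s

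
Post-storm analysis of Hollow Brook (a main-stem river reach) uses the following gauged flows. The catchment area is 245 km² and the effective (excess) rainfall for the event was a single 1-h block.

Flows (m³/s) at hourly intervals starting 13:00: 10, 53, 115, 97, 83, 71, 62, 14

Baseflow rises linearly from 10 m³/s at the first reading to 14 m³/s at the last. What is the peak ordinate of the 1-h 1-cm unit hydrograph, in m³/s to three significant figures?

U_p ≈ 173 m³/s

Direct runoff: 0.00, 42.43, 103.86, 85.29, 70.71, 58.14, 48.57, 0.00 m³/s; ΣQ_DR = 409.0 m³/s, peak = 103.86 m³/s.
Runoff depth d = ΣQ_DR·Δt / A = 409.0 × 3600 / (245 km²) = 6.010 mm.
The 1-cm UH is the DRH scaled by (10 mm)/d, so U_p = 103.86 × 10/6.010 = 173 m³/s.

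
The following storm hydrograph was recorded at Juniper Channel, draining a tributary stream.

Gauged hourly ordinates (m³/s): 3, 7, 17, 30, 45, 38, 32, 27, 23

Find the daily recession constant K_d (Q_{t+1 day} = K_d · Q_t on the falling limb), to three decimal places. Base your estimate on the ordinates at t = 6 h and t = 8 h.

Between t = 6 h and t = 8 h the flow falls from 32 to 23 m³/s over 2×1 h = 2 h.
Per-interval ratio K = (23/32)^(1/2) = 0.8478; K_d = K^(24/1) = 0.019.

K_d ≈ 0.019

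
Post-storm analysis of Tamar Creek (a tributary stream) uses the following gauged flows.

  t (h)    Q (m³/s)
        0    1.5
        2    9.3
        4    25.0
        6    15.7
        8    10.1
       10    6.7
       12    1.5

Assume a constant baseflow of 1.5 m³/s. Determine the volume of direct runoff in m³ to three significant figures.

Direct-runoff ordinates (Q − Q_b): 0.0, 7.8, 23.5, 14.2, 8.6, 5.2, 0.0 m³/s.
ΣQ_DR = 59.30 m³/s.
With Δt = 2 h = 7200 s, V = ΣQ_DR · Δt = 59.30 × 7200 = 4.27 × 10^5 m³.

V ≈ 4.27 × 10^5 m³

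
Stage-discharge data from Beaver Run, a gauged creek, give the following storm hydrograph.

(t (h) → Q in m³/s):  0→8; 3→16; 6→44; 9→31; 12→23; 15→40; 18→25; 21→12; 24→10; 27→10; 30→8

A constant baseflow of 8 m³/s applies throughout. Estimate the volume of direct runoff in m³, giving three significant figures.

V ≈ 1.50 × 10^6 m³

Direct-runoff ordinates (Q − Q_b): 0.0, 8.0, 36.0, 23.0, 15.0, 32.0, 17.0, 4.0, 2.0, 2.0, 0.0 m³/s.
ΣQ_DR = 139.0 m³/s.
With Δt = 3 h = 10800 s, V = ΣQ_DR · Δt = 139.0 × 10800 = 1.50 × 10^6 m³.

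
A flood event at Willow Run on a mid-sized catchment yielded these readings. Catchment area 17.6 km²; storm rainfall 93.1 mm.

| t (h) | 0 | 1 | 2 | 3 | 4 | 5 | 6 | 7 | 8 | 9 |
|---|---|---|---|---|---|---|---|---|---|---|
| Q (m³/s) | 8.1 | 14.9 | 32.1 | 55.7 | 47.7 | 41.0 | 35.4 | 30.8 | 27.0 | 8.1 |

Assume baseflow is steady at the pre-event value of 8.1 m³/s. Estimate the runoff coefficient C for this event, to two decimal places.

C ≈ 0.48

ΣQ_DR = 219.8 m³/s; V = ΣQ_DR·Δt = 7.913 × 10^5 m³.
Runoff depth d = V / A = 44.96 mm.
C = d / P = 44.96 / 93.1 = 0.48.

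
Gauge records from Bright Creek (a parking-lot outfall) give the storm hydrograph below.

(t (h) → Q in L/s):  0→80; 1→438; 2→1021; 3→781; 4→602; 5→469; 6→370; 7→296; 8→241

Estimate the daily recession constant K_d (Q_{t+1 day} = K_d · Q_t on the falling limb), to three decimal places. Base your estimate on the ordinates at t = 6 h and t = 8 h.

Between t = 6 h and t = 8 h the flow falls from 370 to 241 L/s over 2×1 h = 2 h.
Per-interval ratio K = (241/370)^(1/2) = 0.8071; K_d = K^(24/1) = 0.006.

K_d ≈ 0.006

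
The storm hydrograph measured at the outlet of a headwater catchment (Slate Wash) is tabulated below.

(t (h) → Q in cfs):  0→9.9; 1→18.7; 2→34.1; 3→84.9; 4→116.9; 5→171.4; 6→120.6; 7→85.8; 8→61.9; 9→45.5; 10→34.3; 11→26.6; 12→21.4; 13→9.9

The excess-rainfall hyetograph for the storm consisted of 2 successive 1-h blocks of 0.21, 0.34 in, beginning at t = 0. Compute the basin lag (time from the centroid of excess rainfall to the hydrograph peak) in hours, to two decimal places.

Centroid of excess rainfall: t_c = Σ P_i·t̄_i / ΣP_i = 1.1182 h (block centres at 0.5, 1.5 h).
Hydrograph peak occurs at t = 5 h, so basin lag t_L = 5 − 1.1182 = 3.88 h.

t_L ≈ 3.88 h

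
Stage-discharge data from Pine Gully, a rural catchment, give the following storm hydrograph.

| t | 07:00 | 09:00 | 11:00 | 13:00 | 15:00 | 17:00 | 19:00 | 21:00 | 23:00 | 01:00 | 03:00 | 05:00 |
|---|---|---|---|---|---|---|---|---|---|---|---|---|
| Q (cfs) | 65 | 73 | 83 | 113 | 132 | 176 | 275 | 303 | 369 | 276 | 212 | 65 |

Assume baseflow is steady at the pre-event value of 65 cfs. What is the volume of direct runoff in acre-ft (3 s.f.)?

Direct-runoff ordinates (Q − Q_b): 0.0, 8.0, 18.0, 48.0, 67.0, 111.0, 210.0, 238.0, 304.0, 211.0, 147.0, 0.0 cfs.
ΣQ_DR = 1362 cfs.
With Δt = 2 h = 7200 s, V = ΣQ_DR · Δt = 1362 × 7200 = 9.81 × 10^6 ft³ = 225 acre-ft.

V ≈ 225 acre-ft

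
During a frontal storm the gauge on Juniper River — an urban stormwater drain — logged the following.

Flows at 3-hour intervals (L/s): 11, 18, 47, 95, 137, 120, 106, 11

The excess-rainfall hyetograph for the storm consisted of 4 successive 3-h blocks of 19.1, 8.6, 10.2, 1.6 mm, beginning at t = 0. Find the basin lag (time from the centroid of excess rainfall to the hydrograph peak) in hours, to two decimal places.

t_L ≈ 7.93 h

Centroid of excess rainfall: t_c = Σ P_i·t̄_i / ΣP_i = 4.0671 h (block centres at 1.5, 4.5, 7.5, 10.5 h).
Hydrograph peak occurs at t = 12 h, so basin lag t_L = 12 − 4.0671 = 7.93 h.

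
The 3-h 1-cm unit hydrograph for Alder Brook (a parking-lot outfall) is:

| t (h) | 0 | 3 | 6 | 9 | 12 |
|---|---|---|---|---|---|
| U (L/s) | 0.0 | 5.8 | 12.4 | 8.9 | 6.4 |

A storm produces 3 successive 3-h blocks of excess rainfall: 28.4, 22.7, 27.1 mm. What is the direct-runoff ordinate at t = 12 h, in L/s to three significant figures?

By discrete convolution, Q_j = Σ (P_i / 10 mm) · U_{j−i}.
At t = 12 h (j=4): Q = (28.4/10)·6.4 + (22.7/10)·8.9 + (27.1/10)·12.4 = 72.0 L/s.

Q ≈ 72.0 L/s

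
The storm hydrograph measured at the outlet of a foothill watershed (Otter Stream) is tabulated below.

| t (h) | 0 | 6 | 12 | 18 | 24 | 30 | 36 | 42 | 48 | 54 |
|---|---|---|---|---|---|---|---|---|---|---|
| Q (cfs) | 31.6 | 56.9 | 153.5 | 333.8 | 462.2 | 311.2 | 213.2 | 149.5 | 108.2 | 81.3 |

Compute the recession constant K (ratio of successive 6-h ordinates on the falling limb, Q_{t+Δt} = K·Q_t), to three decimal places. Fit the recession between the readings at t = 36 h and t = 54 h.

K ≈ 0.725

Using the recession-limb readings at t = 36 h and t = 54 h: Q falls from 213.2 to 81.3 cfs over 3 intervals.
K = (Q₂/Q₁)^(1/3) = (81.3/213.2)^(1/3) = 0.725.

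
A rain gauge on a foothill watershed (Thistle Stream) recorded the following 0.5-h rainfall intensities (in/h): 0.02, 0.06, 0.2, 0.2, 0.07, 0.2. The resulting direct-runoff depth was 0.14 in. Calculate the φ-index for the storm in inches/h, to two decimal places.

Only the 3 blocks with intensity above φ contribute runoff: 0.2, 0.2, 0.2 in/h.
Σ(I−φ)·Δt = d  ⇒  (0.2+0.2+0.2 − 3φ)·0.5 = 0.14
φ = (0.6000 − 0.14/0.5) / 3 = 0.11 in/h.

φ ≈ 0.11 in/h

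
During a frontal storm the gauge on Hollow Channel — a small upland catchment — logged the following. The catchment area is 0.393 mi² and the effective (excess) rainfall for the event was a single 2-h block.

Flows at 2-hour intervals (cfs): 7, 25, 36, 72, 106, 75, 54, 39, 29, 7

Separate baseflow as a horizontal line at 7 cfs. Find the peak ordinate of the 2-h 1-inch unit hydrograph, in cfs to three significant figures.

U_p ≈ 33.0 cfs

Direct runoff: 0.0, 18.0, 29.0, 65.0, 99.0, 68.0, 47.0, 32.0, 22.0, 0.0 cfs; ΣQ_DR = 380.0 cfs, peak = 99.0 cfs.
Runoff depth d = ΣQ_DR·Δt / A = 380.0 × 7200 / (0.393 mi²) = 2.997 in.
The 1-inch UH is the DRH scaled by (1 in)/d, so U_p = 99.0 × 1/2.997 = 33.0 cfs.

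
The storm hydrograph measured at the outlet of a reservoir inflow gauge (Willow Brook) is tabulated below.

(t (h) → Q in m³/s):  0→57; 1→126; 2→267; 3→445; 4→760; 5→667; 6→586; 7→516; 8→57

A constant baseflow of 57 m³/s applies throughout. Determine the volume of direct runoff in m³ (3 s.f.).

V ≈ 1.07 × 10^7 m³

Direct-runoff ordinates (Q − Q_b): 0.0, 69.0, 210.0, 388.0, 703.0, 610.0, 529.0, 459.0, 0.0 m³/s.
ΣQ_DR = 2968 m³/s.
With Δt = 1 h = 3600 s, V = ΣQ_DR · Δt = 2968 × 3600 = 1.07 × 10^7 m³.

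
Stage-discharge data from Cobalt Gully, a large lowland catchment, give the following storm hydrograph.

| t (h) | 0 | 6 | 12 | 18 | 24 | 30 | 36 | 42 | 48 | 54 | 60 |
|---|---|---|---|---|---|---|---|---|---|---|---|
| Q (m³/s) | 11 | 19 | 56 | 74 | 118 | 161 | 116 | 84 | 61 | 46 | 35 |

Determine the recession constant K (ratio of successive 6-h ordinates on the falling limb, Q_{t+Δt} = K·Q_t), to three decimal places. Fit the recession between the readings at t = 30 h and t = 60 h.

K ≈ 0.737

Using the recession-limb readings at t = 30 h and t = 60 h: Q falls from 161 to 35 m³/s over 5 intervals.
K = (Q₂/Q₁)^(1/5) = (35/161)^(1/5) = 0.737.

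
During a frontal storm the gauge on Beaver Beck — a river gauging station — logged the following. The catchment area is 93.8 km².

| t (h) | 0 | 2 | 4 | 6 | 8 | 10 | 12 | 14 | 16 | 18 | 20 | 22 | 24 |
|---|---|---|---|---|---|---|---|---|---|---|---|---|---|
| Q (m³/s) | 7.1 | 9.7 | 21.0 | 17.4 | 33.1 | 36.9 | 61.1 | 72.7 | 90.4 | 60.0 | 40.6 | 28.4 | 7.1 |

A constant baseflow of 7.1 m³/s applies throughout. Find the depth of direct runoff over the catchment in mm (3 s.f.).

d ≈ 30.2 mm

Direct runoff: 0.0, 2.6, 13.9, 10.3, 26.0, 29.8, 54.0, 65.6, 83.3, 52.9, 33.5, 21.3, 0.0 m³/s; ΣQ_DR = 393.2 m³/s.
V = ΣQ_DR · Δt = 393.2 × 7200 s = 2.831 × 10^6 m³.
Over A = 93.8 km², depth = V / A = 30.2 mm.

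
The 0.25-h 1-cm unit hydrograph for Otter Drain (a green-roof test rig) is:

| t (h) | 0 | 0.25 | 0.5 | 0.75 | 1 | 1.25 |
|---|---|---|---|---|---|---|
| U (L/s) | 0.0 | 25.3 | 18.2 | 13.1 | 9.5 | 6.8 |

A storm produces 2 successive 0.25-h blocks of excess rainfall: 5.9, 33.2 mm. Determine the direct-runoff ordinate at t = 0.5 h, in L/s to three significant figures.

By discrete convolution, Q_j = Σ (P_i / 10 mm) · U_{j−i}.
At t = 0.5 h (j=2): Q = (5.9/10)·18.2 + (33.2/10)·25.3 = 94.7 L/s.

Q ≈ 94.7 L/s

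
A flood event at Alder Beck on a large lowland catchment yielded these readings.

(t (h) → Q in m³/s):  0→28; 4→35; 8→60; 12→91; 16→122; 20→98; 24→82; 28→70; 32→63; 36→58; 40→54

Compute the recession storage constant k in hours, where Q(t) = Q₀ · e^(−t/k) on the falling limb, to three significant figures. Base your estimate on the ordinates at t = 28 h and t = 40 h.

On the falling limb, Q drops from 70 to 54 m³/s between t = 28 h and t = 40 h (Δt = 12 h).
k = −Δt / ln(Q₂/Q₁) = −12 / ln(54/70) = 46.2 h.

k ≈ 46.2 h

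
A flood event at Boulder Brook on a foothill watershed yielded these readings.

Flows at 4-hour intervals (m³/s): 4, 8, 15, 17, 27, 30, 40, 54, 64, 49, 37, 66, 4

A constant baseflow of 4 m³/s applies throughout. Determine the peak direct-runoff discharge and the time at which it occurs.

Q_p = 62.0 m³/s at t = 44 h

Subtracting baseflow gives direct-runoff ordinates: 0.0, 4.0, 11.0, 13.0, 23.0, 26.0, 36.0, 50.0, 60.0, 45.0, 33.0, 62.0, 0.0 m³/s.
The maximum is 62.0 m³/s, occurring at the reading for t = 44 h.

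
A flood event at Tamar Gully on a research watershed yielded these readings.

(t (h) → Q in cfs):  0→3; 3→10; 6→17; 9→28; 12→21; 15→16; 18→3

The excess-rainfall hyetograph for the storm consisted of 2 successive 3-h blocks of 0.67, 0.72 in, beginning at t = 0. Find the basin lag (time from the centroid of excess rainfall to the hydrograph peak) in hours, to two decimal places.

t_L ≈ 5.95 h

Centroid of excess rainfall: t_c = Σ P_i·t̄_i / ΣP_i = 3.0540 h (block centres at 1.5, 4.5 h).
Hydrograph peak occurs at t = 9 h, so basin lag t_L = 9 − 3.0540 = 5.95 h.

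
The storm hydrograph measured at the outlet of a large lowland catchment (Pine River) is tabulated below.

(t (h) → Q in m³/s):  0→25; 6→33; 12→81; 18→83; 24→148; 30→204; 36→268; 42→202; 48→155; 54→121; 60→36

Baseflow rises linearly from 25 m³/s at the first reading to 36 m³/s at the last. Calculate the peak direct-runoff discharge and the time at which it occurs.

Q_p = 236.40 m³/s at t = 36 h

Subtracting baseflow gives direct-runoff ordinates: 0.00, 6.90, 53.80, 54.70, 118.60, 173.50, 236.40, 169.30, 121.20, 86.10, 0.00 m³/s.
The maximum is 236.40 m³/s, occurring at the reading for t = 36 h.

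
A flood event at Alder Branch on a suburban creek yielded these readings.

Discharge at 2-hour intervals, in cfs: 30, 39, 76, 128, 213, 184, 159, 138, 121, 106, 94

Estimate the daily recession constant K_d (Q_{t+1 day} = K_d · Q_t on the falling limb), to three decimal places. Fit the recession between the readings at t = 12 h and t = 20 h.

Between t = 12 h and t = 20 h the flow falls from 159 to 94 cfs over 4×2 h = 8 h.
Per-interval ratio K = (94/159)^(1/4) = 0.8769; K_d = K^(24/2) = 0.207.

K_d ≈ 0.207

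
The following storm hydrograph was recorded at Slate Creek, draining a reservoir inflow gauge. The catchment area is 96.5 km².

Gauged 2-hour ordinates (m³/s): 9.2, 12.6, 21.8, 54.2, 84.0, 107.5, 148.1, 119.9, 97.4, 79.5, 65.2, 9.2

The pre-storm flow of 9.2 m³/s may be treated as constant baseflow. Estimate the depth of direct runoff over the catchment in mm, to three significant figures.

Direct runoff: 0.0, 3.4, 12.6, 45.0, 74.8, 98.3, 138.9, 110.7, 88.2, 70.3, 56.0, 0.0 m³/s; ΣQ_DR = 698.2 m³/s.
V = ΣQ_DR · Δt = 698.2 × 7200 s = 5.027 × 10^6 m³.
Over A = 96.5 km², depth = V / A = 52.1 mm.

d ≈ 52.1 mm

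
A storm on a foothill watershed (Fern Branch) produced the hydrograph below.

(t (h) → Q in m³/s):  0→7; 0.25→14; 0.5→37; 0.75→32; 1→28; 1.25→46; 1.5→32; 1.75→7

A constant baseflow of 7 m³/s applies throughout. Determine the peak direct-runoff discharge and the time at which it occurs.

Q_p = 39.0 m³/s at t = 1.25 h

Subtracting baseflow gives direct-runoff ordinates: 0.0, 7.0, 30.0, 25.0, 21.0, 39.0, 25.0, 0.0 m³/s.
The maximum is 39.0 m³/s, occurring at the reading for t = 1.25 h.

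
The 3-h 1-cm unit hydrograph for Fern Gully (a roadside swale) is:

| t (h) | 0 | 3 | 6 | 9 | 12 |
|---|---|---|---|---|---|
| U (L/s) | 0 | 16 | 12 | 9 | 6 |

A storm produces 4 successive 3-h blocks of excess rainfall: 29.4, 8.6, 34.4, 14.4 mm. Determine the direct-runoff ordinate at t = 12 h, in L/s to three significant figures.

Q ≈ 89.7 L/s

By discrete convolution, Q_j = Σ (P_i / 10 mm) · U_{j−i}.
At t = 12 h (j=4): Q = (29.4/10)·6 + (8.6/10)·9 + (34.4/10)·12 + (14.4/10)·16 = 89.7 L/s.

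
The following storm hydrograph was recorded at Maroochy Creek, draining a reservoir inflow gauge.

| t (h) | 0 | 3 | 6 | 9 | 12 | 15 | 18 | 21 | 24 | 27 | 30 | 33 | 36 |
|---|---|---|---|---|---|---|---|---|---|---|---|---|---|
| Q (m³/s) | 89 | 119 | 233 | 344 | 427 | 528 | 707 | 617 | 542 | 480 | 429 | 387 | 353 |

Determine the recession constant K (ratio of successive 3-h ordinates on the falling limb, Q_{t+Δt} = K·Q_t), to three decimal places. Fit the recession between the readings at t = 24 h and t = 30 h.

K ≈ 0.890

Using the recession-limb readings at t = 24 h and t = 30 h: Q falls from 542 to 429 m³/s over 2 intervals.
K = (Q₂/Q₁)^(1/2) = (429/542)^(1/2) = 0.890.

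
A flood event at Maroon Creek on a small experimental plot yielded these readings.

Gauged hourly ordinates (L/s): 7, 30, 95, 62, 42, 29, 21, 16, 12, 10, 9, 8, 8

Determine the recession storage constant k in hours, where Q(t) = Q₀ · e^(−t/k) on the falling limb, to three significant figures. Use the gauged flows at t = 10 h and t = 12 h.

On the falling limb, Q drops from 9 to 8 L/s between t = 10 h and t = 12 h (Δt = 2 h).
k = −Δt / ln(Q₂/Q₁) = −2 / ln(8/9) = 17.0 h.

k ≈ 17.0 h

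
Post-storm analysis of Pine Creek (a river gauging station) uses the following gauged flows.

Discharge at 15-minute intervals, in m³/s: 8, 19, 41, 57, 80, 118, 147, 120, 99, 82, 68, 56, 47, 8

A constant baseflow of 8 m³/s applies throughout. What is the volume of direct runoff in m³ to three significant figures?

Direct-runoff ordinates (Q − Q_b): 0.0, 11.0, 33.0, 49.0, 72.0, 110.0, 139.0, 112.0, 91.0, 74.0, 60.0, 48.0, 39.0, 0.0 m³/s.
ΣQ_DR = 838.0 m³/s.
With Δt = 0.25 h = 900 s, V = ΣQ_DR · Δt = 838.0 × 900 = 7.54 × 10^5 m³.

V ≈ 7.54 × 10^5 m³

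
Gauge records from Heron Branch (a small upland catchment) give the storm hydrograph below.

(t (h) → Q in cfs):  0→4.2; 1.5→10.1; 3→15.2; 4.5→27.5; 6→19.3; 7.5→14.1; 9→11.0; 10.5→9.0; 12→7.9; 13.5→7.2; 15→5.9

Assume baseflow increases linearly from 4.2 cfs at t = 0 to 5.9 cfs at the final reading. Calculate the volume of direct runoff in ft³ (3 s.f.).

V ≈ 4.10 × 10^5 ft³

Direct-runoff ordinates (Q − Q_b): 0.00, 5.73, 10.66, 22.79, 14.42, 9.05, 5.78, 3.61, 2.34, 1.47, 0.00 cfs.
ΣQ_DR = 75.85 cfs.
With Δt = 1.5 h = 5400 s, V = ΣQ_DR · Δt = 75.85 × 5400 = 4.10 × 10^5 ft³.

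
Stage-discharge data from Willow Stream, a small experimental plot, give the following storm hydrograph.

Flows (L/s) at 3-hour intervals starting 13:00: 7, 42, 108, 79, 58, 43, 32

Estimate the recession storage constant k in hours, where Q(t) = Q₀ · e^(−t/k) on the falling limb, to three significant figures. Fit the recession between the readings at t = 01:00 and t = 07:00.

On the falling limb, Q drops from 58 to 32 L/s between t = 01:00 and t = 07:00 (Δt = 6 h).
k = −Δt / ln(Q₂/Q₁) = −6 / ln(32/58) = 10.1 h.

k ≈ 10.1 h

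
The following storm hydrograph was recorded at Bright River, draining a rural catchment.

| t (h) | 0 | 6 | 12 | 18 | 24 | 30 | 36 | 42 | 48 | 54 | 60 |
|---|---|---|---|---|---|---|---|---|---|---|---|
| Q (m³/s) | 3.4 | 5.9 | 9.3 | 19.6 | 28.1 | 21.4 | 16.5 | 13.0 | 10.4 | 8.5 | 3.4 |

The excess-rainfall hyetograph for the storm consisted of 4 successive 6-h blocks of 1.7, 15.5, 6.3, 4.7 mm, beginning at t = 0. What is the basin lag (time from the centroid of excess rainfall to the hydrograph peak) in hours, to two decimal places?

t_L ≈ 12.02 h

Centroid of excess rainfall: t_c = Σ P_i·t̄_i / ΣP_i = 11.9787 h (block centres at 3, 9, 15, 21 h).
Hydrograph peak occurs at t = 24 h, so basin lag t_L = 24 − 11.9787 = 12.02 h.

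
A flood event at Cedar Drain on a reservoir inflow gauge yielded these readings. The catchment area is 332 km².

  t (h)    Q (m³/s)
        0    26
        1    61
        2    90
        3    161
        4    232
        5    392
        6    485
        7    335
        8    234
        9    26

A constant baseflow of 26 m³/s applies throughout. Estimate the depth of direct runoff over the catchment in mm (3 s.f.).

d ≈ 19.3 mm

Direct runoff: 0.0, 35.0, 64.0, 135.0, 206.0, 366.0, 459.0, 309.0, 208.0, 0.0 m³/s; ΣQ_DR = 1782 m³/s.
V = ΣQ_DR · Δt = 1782 × 3600 s = 6.415 × 10^6 m³.
Over A = 332 km², depth = V / A = 19.3 mm.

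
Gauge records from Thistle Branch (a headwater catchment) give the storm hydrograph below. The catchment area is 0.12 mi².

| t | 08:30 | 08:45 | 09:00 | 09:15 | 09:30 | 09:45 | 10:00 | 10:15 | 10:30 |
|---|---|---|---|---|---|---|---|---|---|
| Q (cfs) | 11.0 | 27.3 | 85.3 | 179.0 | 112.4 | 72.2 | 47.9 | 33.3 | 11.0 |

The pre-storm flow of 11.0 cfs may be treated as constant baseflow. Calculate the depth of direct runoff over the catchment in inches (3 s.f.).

Direct runoff: 0.0, 16.3, 74.3, 168.0, 101.4, 61.2, 36.9, 22.3, 0.0 cfs; ΣQ_DR = 480.4 cfs.
V = ΣQ_DR · Δt = 480.4 × 900 s = 4.324 × 10^5 ft³.
Over A = 0.12 mi², depth = V / A = 1.55 in.

d ≈ 1.55 in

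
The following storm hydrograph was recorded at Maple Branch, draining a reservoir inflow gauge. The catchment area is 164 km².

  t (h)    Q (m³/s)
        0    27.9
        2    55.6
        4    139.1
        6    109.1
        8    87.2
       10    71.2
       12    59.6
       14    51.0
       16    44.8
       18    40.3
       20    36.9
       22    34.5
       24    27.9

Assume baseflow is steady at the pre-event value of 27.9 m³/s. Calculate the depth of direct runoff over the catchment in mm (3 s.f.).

Direct runoff: 0.0, 27.7, 111.2, 81.2, 59.3, 43.3, 31.7, 23.1, 16.9, 12.4, 9.0, 6.6, 0.0 m³/s; ΣQ_DR = 422.4 m³/s.
V = ΣQ_DR · Δt = 422.4 × 7200 s = 3.041 × 10^6 m³.
Over A = 164 km², depth = V / A = 18.5 mm.

d ≈ 18.5 mm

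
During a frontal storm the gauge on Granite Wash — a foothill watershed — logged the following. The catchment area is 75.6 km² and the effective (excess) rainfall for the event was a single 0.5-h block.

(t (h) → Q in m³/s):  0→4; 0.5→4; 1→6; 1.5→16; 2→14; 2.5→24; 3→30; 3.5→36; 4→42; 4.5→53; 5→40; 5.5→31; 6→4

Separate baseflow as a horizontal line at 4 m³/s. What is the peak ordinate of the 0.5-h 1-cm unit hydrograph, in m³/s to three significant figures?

Direct runoff: 0.0, 0.0, 2.0, 12.0, 10.0, 20.0, 26.0, 32.0, 38.0, 49.0, 36.0, 27.0, 0.0 m³/s; ΣQ_DR = 252.0 m³/s, peak = 49.0 m³/s.
Runoff depth d = ΣQ_DR·Δt / A = 252.0 × 1800 / (75.6 km²) = 6.000 mm.
The 1-cm UH is the DRH scaled by (10 mm)/d, so U_p = 49.0 × 10/6.000 = 81.7 m³/s.

U_p ≈ 81.7 m³/s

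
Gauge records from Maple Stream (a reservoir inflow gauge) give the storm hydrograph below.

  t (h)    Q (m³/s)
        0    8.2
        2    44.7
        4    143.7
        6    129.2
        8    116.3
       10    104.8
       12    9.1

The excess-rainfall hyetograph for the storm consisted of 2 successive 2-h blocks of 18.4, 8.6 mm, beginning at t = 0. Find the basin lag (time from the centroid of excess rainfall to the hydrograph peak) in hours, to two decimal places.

t_L ≈ 2.36 h

Centroid of excess rainfall: t_c = Σ P_i·t̄_i / ΣP_i = 1.6370 h (block centres at 1, 3 h).
Hydrograph peak occurs at t = 4 h, so basin lag t_L = 4 − 1.6370 = 2.36 h.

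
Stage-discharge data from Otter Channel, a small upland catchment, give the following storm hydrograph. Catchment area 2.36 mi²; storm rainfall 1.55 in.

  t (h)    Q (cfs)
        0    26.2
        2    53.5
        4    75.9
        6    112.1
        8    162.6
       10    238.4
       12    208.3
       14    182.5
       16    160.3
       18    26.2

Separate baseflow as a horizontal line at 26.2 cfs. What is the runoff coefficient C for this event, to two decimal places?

C ≈ 0.83

ΣQ_DR = 984.0 cfs; V = ΣQ_DR·Δt = 7.085 × 10^6 ft³.
Runoff depth d = V / A = 1.292 in.
C = d / P = 1.292 / 1.55 = 0.83.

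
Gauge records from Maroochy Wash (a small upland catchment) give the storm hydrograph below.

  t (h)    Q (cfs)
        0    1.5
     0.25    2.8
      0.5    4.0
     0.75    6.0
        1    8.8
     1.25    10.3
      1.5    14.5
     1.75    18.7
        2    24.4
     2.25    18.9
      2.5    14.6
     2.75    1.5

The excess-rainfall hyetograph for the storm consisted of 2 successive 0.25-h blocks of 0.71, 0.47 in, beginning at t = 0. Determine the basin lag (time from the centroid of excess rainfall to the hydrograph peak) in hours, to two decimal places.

t_L ≈ 1.78 h

Centroid of excess rainfall: t_c = Σ P_i·t̄_i / ΣP_i = 0.2246 h (block centres at 0.125, 0.375 h).
Hydrograph peak occurs at t = 2 h, so basin lag t_L = 2 − 0.2246 = 1.78 h.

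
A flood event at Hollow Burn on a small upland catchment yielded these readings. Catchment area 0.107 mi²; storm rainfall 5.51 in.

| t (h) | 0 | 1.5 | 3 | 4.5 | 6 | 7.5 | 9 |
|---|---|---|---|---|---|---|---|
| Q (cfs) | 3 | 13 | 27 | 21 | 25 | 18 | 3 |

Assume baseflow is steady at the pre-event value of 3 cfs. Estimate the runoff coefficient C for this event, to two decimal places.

ΣQ_DR = 89.00 cfs; V = ΣQ_DR·Δt = 4.806 × 10^5 ft³.
Runoff depth d = V / A = 1.933 in.
C = d / P = 1.933 / 5.51 = 0.35.

C ≈ 0.35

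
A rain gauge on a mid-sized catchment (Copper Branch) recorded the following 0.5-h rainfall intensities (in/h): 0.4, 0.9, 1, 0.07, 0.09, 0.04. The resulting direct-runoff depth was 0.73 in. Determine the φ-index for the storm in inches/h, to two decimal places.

Only the 3 blocks with intensity above φ contribute runoff: 0.4, 0.9, 1 in/h.
Σ(I−φ)·Δt = d  ⇒  (0.4+0.9+1 − 3φ)·0.5 = 0.73
φ = (2.300 − 0.73/0.5) / 3 = 0.28 in/h.

φ ≈ 0.28 in/h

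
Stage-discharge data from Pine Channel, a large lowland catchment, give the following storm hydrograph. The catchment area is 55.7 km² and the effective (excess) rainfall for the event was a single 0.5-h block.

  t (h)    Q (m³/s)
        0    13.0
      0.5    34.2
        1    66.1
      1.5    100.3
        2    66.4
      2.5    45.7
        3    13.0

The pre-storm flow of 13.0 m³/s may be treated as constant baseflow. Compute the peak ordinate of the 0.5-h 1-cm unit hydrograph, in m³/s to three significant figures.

Direct runoff: 0.0, 21.2, 53.1, 87.3, 53.4, 32.7, 0.0 m³/s; ΣQ_DR = 247.7 m³/s, peak = 87.3 m³/s.
Runoff depth d = ΣQ_DR·Δt / A = 247.7 × 1800 / (55.7 km²) = 8.005 mm.
The 1-cm UH is the DRH scaled by (10 mm)/d, so U_p = 87.3 × 10/8.005 = 109 m³/s.

U_p ≈ 109 m³/s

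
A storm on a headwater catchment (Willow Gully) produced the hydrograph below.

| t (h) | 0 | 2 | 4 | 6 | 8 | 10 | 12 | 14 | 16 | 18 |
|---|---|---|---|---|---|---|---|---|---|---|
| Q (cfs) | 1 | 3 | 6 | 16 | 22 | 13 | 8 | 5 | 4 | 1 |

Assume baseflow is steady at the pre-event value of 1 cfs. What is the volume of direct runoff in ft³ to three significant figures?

V ≈ 4.97 × 10^5 ft³

Direct-runoff ordinates (Q − Q_b): 0.0, 2.0, 5.0, 15.0, 21.0, 12.0, 7.0, 4.0, 3.0, 0.0 cfs.
ΣQ_DR = 69.00 cfs.
With Δt = 2 h = 7200 s, V = ΣQ_DR · Δt = 69.00 × 7200 = 4.97 × 10^5 ft³.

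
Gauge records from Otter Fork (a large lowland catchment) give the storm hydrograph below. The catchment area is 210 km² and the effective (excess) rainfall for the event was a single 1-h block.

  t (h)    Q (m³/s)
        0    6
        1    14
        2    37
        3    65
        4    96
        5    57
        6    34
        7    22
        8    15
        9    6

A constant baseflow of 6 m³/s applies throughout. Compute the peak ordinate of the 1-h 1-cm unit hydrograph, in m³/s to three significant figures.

Direct runoff: 0.0, 8.0, 31.0, 59.0, 90.0, 51.0, 28.0, 16.0, 9.0, 0.0 m³/s; ΣQ_DR = 292.0 m³/s, peak = 90.0 m³/s.
Runoff depth d = ΣQ_DR·Δt / A = 292.0 × 3600 / (210 km²) = 5.006 mm.
The 1-cm UH is the DRH scaled by (10 mm)/d, so U_p = 90.0 × 10/5.006 = 180 m³/s.

U_p ≈ 180 m³/s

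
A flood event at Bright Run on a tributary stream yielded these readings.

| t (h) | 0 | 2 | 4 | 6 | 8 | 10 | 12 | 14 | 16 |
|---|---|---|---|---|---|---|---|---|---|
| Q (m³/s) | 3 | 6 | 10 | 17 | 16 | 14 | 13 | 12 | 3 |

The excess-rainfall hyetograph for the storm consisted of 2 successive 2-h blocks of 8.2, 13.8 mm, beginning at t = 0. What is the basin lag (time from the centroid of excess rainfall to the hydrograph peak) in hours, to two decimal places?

t_L ≈ 3.75 h

Centroid of excess rainfall: t_c = Σ P_i·t̄_i / ΣP_i = 2.2545 h (block centres at 1, 3 h).
Hydrograph peak occurs at t = 6 h, so basin lag t_L = 6 − 2.2545 = 3.75 h.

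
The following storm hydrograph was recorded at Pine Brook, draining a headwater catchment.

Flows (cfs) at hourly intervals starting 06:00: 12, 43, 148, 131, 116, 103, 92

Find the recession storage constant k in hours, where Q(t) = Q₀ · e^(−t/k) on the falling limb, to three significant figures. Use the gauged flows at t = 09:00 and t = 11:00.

On the falling limb, Q drops from 131 to 103 cfs between t = 09:00 and t = 11:00 (Δt = 2 h).
k = −Δt / ln(Q₂/Q₁) = −2 / ln(103/131) = 8.32 h.

k ≈ 8.32 h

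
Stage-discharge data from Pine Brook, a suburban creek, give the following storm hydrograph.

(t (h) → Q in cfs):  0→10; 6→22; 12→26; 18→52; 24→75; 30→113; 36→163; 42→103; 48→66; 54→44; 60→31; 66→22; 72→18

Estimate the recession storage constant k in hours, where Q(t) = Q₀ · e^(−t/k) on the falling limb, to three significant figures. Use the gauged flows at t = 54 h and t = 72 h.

k ≈ 20.1 h

On the falling limb, Q drops from 44 to 18 cfs between t = 54 h and t = 72 h (Δt = 18 h).
k = −Δt / ln(Q₂/Q₁) = −18 / ln(18/44) = 20.1 h.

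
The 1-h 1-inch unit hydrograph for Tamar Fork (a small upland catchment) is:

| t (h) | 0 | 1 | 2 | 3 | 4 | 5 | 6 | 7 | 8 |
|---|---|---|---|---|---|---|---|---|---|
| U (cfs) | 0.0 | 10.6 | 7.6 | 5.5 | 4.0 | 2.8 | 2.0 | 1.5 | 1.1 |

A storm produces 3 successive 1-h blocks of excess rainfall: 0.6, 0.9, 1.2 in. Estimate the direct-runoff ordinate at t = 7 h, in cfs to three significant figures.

Q ≈ 6.06 cfs

By discrete convolution, Q_j = Σ (P_i / 1 in) · U_{j−i}.
At t = 7 h (j=7): Q = (0.6/1)·1.5 + (0.9/1)·2.0 + (1.2/1)·2.8 = 6.06 cfs.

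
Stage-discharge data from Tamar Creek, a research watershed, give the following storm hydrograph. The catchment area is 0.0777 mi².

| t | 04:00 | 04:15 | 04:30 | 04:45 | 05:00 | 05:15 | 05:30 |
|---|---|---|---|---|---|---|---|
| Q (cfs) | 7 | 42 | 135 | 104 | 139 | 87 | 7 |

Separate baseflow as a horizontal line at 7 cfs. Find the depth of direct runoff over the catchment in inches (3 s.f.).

d ≈ 2.35 in

Direct runoff: 0.0, 35.0, 128.0, 97.0, 132.0, 80.0, 0.0 cfs; ΣQ_DR = 472.0 cfs.
V = ΣQ_DR · Δt = 472.0 × 900 s = 4.248 × 10^5 ft³.
Over A = 0.0777 mi², depth = V / A = 2.35 in.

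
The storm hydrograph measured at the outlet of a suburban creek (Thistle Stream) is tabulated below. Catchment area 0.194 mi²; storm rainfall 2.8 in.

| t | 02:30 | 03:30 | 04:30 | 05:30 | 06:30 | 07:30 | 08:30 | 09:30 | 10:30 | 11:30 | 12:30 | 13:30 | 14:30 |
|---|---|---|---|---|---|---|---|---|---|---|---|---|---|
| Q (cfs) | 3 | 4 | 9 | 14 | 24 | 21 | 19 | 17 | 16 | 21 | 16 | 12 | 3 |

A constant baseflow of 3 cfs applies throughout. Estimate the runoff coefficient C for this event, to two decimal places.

ΣQ_DR = 140.0 cfs; V = ΣQ_DR·Δt = 5.040 × 10^5 ft³.
Runoff depth d = V / A = 1.118 in.
C = d / P = 1.118 / 2.8 = 0.40.

C ≈ 0.40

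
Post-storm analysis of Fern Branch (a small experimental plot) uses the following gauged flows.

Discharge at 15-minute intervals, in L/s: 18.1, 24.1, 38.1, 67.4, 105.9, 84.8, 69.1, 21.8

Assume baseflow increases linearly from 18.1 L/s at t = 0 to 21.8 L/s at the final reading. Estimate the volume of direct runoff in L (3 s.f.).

V ≈ 2.43 × 10^5 L

Direct-runoff ordinates (Q − Q_b): 0.00, 5.47, 18.94, 47.71, 85.69, 64.06, 47.83, 0.00 L/s.
ΣQ_DR = 269.7 L/s.
With Δt = 0.25 h = 900 s, V = ΣQ_DR · Δt = 269.7 × 900 = 2.43 × 10^5 L.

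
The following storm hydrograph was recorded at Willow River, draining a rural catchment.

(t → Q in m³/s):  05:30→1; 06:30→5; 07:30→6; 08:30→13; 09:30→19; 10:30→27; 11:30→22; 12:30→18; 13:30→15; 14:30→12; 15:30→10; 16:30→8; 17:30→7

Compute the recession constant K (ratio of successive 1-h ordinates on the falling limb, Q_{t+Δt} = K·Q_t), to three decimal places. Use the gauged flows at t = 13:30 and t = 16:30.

Using the recession-limb readings at t = 13:30 and t = 16:30: Q falls from 15 to 8 m³/s over 3 intervals.
K = (Q₂/Q₁)^(1/3) = (8/15)^(1/3) = 0.811.

K ≈ 0.811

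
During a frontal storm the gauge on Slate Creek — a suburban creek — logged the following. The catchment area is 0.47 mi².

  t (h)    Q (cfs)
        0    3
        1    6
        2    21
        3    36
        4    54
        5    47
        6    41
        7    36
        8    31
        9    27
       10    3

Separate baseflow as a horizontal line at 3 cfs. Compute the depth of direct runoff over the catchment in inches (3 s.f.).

Direct runoff: 0.0, 3.0, 18.0, 33.0, 51.0, 44.0, 38.0, 33.0, 28.0, 24.0, 0.0 cfs; ΣQ_DR = 272.0 cfs.
V = ΣQ_DR · Δt = 272.0 × 3600 s = 9.792 × 10^5 ft³.
Over A = 0.47 mi², depth = V / A = 0.897 in.

d ≈ 0.897 in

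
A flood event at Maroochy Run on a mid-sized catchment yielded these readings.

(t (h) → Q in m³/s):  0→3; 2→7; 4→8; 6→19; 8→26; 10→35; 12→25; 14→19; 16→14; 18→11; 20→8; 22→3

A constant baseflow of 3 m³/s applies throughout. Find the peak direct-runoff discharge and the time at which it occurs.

Q_p = 32.0 m³/s at t = 10 h

Subtracting baseflow gives direct-runoff ordinates: 0.0, 4.0, 5.0, 16.0, 23.0, 32.0, 22.0, 16.0, 11.0, 8.0, 5.0, 0.0 m³/s.
The maximum is 32.0 m³/s, occurring at the reading for t = 10 h.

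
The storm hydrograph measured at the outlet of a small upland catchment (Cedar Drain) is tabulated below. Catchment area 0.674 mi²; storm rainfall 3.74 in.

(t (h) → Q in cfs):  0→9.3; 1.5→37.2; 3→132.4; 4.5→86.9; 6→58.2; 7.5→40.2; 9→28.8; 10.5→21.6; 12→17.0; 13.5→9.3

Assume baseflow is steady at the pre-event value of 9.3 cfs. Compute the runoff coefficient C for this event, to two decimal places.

ΣQ_DR = 347.9 cfs; V = ΣQ_DR·Δt = 1.879 × 10^6 ft³.
Runoff depth d = V / A = 1.200 in.
C = d / P = 1.200 / 3.74 = 0.32.

C ≈ 0.32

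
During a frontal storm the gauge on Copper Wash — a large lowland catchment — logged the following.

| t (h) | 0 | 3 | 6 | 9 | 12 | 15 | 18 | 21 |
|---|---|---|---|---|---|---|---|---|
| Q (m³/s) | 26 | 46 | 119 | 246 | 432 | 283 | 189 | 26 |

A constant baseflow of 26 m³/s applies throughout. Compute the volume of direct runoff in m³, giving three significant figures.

V ≈ 1.25 × 10^7 m³

Direct-runoff ordinates (Q − Q_b): 0.0, 20.0, 93.0, 220.0, 406.0, 257.0, 163.0, 0.0 m³/s.
ΣQ_DR = 1159 m³/s.
With Δt = 3 h = 10800 s, V = ΣQ_DR · Δt = 1159 × 10800 = 1.25 × 10^7 m³.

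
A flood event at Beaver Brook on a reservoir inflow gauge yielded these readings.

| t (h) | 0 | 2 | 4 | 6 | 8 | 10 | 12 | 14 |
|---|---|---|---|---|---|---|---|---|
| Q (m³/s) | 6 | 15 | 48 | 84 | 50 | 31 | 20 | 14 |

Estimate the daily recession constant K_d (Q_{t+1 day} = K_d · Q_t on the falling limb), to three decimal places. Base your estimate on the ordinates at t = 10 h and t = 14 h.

Between t = 10 h and t = 14 h the flow falls from 31 to 14 m³/s over 2×2 h = 4 h.
Per-interval ratio K = (14/31)^(1/2) = 0.6720; K_d = K^(24/2) = 0.008.

K_d ≈ 0.008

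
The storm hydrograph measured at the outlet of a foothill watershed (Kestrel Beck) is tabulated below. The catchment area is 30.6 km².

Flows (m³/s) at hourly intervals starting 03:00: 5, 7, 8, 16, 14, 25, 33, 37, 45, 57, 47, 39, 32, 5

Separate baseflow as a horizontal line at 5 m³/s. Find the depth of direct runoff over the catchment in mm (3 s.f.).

d ≈ 35.3 mm

Direct runoff: 0.0, 2.0, 3.0, 11.0, 9.0, 20.0, 28.0, 32.0, 40.0, 52.0, 42.0, 34.0, 27.0, 0.0 m³/s; ΣQ_DR = 300.0 m³/s.
V = ΣQ_DR · Δt = 300.0 × 3600 s = 1.080 × 10^6 m³.
Over A = 30.6 km², depth = V / A = 35.3 mm.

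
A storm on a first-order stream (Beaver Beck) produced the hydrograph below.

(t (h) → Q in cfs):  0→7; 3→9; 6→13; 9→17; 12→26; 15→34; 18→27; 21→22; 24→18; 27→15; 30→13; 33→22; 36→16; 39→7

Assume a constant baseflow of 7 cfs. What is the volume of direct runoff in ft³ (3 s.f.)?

V ≈ 1.60 × 10^6 ft³

Direct-runoff ordinates (Q − Q_b): 0.0, 2.0, 6.0, 10.0, 19.0, 27.0, 20.0, 15.0, 11.0, 8.0, 6.0, 15.0, 9.0, 0.0 cfs.
ΣQ_DR = 148.0 cfs.
With Δt = 3 h = 10800 s, V = ΣQ_DR · Δt = 148.0 × 10800 = 1.60 × 10^6 ft³.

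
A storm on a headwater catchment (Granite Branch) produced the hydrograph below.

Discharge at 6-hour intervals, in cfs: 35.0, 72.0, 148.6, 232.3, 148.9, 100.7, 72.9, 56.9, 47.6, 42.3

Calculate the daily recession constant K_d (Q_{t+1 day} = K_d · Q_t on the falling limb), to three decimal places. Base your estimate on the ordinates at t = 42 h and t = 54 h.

K_d ≈ 0.553

Between t = 42 h and t = 54 h the flow falls from 56.9 to 42.3 cfs over 2×6 h = 12 h.
Per-interval ratio K = (42.3/56.9)^(1/2) = 0.8622; K_d = K^(24/6) = 0.553.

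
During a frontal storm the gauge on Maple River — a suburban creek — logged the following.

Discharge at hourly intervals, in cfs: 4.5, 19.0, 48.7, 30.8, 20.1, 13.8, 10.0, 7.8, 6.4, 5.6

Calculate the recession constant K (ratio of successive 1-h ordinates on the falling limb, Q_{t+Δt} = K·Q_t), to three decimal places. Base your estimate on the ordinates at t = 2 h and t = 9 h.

Using the recession-limb readings at t = 2 h and t = 9 h: Q falls from 48.7 to 5.6 cfs over 7 intervals.
K = (Q₂/Q₁)^(1/7) = (5.6/48.7)^(1/7) = 0.734.

K ≈ 0.734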